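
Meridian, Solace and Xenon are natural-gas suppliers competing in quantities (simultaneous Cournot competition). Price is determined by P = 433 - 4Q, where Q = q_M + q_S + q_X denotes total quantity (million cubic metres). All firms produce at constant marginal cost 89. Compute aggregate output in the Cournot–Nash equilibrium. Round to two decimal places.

Each firm earns π_i = (433 - 4Q)q_i - 89q_i.
Setting ∂π_i/∂q_i = 0 with rivals' quantities fixed: 344 - 8q_i - 4·Σ_{j≠i} q_j = 0.
With identical firms every q_j equals q_i, so Σ_{j≠i} q_j = 2q_i and 344 = 16q_i, giving q_i = 43/2.
Total output Q = 43/2 + 43/2 + 43/2 = 129/2.

64.50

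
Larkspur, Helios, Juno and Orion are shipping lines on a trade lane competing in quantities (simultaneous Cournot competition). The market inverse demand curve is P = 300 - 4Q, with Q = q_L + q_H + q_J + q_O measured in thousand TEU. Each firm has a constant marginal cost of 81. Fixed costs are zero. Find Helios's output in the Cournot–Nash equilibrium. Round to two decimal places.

A representative firm's profit is π_i = q_i(300 - 4Q) - 81q_i.
Setting ∂π_i/∂q_i = 0 with rivals' quantities fixed: 219 - 8q_i - 4·Σ_{j≠i} q_j = 0.
With identical firms every q_j equals q_i, so Σ_{j≠i} q_j = 3q_i and 219 = 20q_i, giving q_i = 219/20.

10.95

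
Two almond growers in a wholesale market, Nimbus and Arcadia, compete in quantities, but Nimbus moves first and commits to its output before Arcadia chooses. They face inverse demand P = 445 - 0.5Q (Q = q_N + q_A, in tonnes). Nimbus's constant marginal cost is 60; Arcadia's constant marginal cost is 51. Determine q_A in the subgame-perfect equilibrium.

The follower Arcadia best-responds to any q_N: π_A = (445 - 0.5Q)q_A - 51q_A.
∂π_A/∂q_A = 394 - (1/2)q_N - q_A = 0 gives the reaction function q_A = (394 - (1/2)q_N).
The leader anticipates this reaction. Substituting into P = 445 - 0.5Q gives P = 248 - (1/4)q_N, so π_N = (248 - (1/4)q_N)q_N - 60q_N.
Leader FOC: 188 - (1/2)q_N = 0, so q_N = 376.
Then q_A = (394 - (1/2)·376) = 206.

206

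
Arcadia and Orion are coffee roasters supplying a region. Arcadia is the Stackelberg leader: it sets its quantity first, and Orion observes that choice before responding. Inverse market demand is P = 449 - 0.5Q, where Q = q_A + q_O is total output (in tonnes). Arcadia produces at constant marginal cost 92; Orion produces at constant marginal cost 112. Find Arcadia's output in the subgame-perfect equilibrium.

Solve by backward induction. Given q_A, the follower Orion maximises π_O = (449 - (1/2)q_A - (1/2)q_O)q_O - 112q_O.
∂π_O/∂q_O = 337 - (1/2)q_A - q_O = 0 gives the reaction function q_O = (337 - (1/2)q_A).
The leader anticipates this reaction. Substituting into P = 449 - 0.5Q gives P = 561/2 - (1/4)q_A, so π_A = (561/2 - (1/4)q_A)q_A - 92q_A.
Leader FOC: 377/2 - (1/2)q_A = 0, so q_A = 377.
Then q_O = (337 - (1/2)·377) = 297/2.

377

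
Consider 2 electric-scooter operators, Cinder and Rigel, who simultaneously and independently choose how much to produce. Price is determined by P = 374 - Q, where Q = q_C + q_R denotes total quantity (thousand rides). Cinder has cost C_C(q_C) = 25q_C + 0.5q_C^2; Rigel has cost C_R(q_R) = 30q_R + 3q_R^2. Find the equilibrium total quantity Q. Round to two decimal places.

Cinder's profit: π_C = (374 - Q)q_C - (25q_C + (1/2)q_C²). Setting ∂π_C/∂q_C = 0: 349 - 3q_C - (q_R) = 0.
Rigel's first-order condition: 344 - 8q_R - (q_C) = 0.
Rearranging gives the reaction functions q_C = (349 - q_R)/3 and q_R = (344 - q_C)/8.
Solving the pair: q_C = 106.4348, q_R = 683/23.
Total output Q = 106.4348 + 683/23 = 136.1304.

136.13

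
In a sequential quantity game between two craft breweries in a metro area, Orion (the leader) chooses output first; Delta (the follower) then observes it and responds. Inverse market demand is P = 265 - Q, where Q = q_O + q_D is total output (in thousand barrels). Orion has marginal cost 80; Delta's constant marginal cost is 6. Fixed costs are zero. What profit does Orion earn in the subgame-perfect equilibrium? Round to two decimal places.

1540.13

The follower Delta best-responds to any q_O: π_D = (265 - Q)q_D - 6q_D.
Follower FOC: 259 - q_O - 2q_D = 0, so q_D(q_O) = (259 - q_O)/2.
The leader anticipates this reaction. Substituting into P = 265 - Q gives P = 271/2 - (1/2)q_O, so π_O = (271/2 - (1/2)q_O)q_O - 80q_O.
Leader FOC: 111/2 - q_O = 0, so q_O = 111/2.
Then q_D = (259 - 111/2)/2 = 407/4.
Price P = 265 - 629/4 = 431/4.
Orion's profit: (431/4 - 80)·(111/2) = 1540.1250.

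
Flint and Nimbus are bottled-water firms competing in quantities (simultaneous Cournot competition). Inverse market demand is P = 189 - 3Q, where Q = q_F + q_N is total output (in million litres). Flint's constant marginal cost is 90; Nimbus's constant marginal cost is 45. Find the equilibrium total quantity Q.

Flint's profit: π_F = (189 - 3Q)q_F - (90q_F). Setting ∂π_F/∂q_F = 0: 99 - 6q_F - 3(q_N) = 0.
Nimbus's profit: π_N = (189 - 3Q)q_N - (45q_N). Setting ∂π_N/∂q_N = 0: 144 - 6q_N - 3(q_F) = 0.
Best responses: q_F = (99 - 3q_N)/6, q_N = (144 - 3q_F)/6.
Substituting one into the other gives q_F = 6 and q_N = 21.
Total output Q = 6 + 21 = 27.

27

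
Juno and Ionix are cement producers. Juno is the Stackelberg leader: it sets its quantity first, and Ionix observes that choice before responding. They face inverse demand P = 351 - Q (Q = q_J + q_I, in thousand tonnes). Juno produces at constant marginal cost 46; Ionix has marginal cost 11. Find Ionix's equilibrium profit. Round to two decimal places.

The follower Ionix best-responds to any q_J: π_I = (351 - Q)q_I - 11q_I.
Follower FOC: 340 - q_J - 2q_I = 0, so q_I(q_J) = (340 - q_J)/2.
Juno substitutes q_I(q_J) into its own profit: π_J = q_J(351 - q_J - (340 - q_J)/2) - 46q_J = (181 - (1/2)q_J)q_J - 46q_J.
Maximising: ∂π_J/∂q_J = 135 - q_J = 0, giving q_J = 135.
Then q_I = (340 - 135)/2 = 205/2.
Price P = 351 - 475/2 = 227/2.
Ionix's profit: (227/2 - 11)·(205/2) = 10506.2500.

10506.25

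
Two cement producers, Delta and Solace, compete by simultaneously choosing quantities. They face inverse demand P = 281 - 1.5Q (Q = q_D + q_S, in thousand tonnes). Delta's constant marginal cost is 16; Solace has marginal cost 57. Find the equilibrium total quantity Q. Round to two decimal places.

Delta's profit: π_D = (281 - 1.5Q)q_D - (16q_D). Setting ∂π_D/∂q_D = 0: 265 - 3q_D - (3/2)(q_S) = 0.
Solace's profit: π_S = (281 - 1.5Q)q_S - (57q_S). Setting ∂π_S/∂q_S = 0: 224 - 3q_S - (3/2)(q_D) = 0.
Rearranging gives the reaction functions q_D = (265 - (3/2)q_S)/3 and q_S = (224 - (3/2)q_D)/3.
Solving the pair: q_D = 68, q_S = 122/3.
Total output Q = 68 + 122/3 = 326/3.

108.67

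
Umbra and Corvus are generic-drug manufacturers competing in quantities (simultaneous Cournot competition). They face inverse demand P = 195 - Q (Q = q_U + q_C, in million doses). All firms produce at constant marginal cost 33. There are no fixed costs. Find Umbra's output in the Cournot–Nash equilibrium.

Each firm earns π_i = (195 - Q)q_i - 33q_i.
Setting ∂π_i/∂q_i = 0 with rivals' quantities fixed: 162 - 2q_i - q_j = 0.
By symmetry each firm produces the same amount; substituting q_j = q_i yields q_i = 162/3 = 54.

54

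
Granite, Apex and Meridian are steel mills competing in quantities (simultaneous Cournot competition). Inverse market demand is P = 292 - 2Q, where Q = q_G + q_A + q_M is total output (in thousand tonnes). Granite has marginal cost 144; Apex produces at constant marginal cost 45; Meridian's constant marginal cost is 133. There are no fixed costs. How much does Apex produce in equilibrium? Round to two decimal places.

54.25

Granite's profit: π_G = (292 - 2Q)q_G - (144q_G). Setting ∂π_G/∂q_G = 0: 148 - 4q_G - 2(q_A + q_M) = 0.
Apex's profit: π_A = (292 - 2Q)q_A - (45q_A). Setting ∂π_A/∂q_A = 0: 247 - 4q_A - 2(q_G + q_M) = 0.
Meridian's first-order condition: 159 - 4q_M - 2(q_G + q_A) = 0.
Adding the 3 conditions: 554 − 4Q − 4Q = 0, i.e. Q = 277/4.
Back-substituting: q_G = (148 − 277/2)/2 = 19/4, q_A = (247 − 277/2)/2 = 217/4, q_M = (159 − 277/2)/2 = 41/4.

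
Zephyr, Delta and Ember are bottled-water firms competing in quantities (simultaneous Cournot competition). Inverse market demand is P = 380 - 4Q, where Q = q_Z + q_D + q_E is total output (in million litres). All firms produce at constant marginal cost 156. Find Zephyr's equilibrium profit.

784

A representative firm's profit is π_i = q_i(380 - 4Q) - 156q_i.
Setting ∂π_i/∂q_i = 0 with rivals' quantities fixed: 224 - 8q_i - 4·Σ_{j≠i} q_j = 0.
By symmetry each firm produces the same amount; substituting Σ_{j≠i} q_j = 2q_i yields q_i = 224/16 = 14.
Price P = 380 - 4·42 = 212.
Zephyr's profit: (212 - 156)·14 = 784.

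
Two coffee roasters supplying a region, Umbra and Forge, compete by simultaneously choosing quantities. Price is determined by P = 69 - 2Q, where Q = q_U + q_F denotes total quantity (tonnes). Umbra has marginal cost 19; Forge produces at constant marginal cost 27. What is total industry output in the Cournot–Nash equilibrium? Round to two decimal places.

Umbra's profit: π_U = (69 - 2Q)q_U - (19q_U). Setting ∂π_U/∂q_U = 0: 50 - 4q_U - 2(q_F) = 0.
Forge's profit: π_F = (69 - 2Q)q_F - (27q_F). Setting ∂π_F/∂q_F = 0: 42 - 4q_F - 2(q_U) = 0.
So q_U = (50 - 2q_F)/4 and q_F = (42 - 2q_U)/4.
Substituting one into the other gives q_U = 29/3 and q_F = 17/3.
Total output Q = 29/3 + 17/3 = 46/3.

15.33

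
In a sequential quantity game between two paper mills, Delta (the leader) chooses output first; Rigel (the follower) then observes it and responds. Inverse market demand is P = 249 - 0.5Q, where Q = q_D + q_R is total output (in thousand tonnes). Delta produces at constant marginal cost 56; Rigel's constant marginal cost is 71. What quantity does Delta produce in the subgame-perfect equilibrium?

208

The follower Rigel best-responds to any q_D: π_R = (249 - 0.5Q)q_R - 71q_R.
Setting the follower's marginal profit to zero, 178 - (1/2)q_D - q_R = 0, i.e. q_R = (178 - (1/2)q_D).
The leader anticipates this reaction. Substituting into P = 249 - 0.5Q gives P = 160 - (1/4)q_D, so π_D = (160 - (1/4)q_D)q_D - 56q_D.
The leader's first-order condition 104 - (1/2)q_D = 0 yields q_D = 208.
Then q_R = (178 - (1/2)·208) = 74.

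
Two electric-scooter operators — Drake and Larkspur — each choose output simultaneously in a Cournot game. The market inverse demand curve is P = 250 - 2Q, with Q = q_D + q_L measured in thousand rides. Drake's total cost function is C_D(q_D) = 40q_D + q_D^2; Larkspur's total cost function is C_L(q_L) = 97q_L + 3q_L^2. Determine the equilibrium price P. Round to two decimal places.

168.14

Drake's profit: π_D = (250 - 2Q)q_D - (40q_D + q_D²). Setting ∂π_D/∂q_D = 0: 210 - 6q_D - 2(q_L) = 0.
Larkspur's profit: π_L = (250 - 2Q)q_L - (97q_L + 3q_L²). Setting ∂π_L/∂q_L = 0: 153 - 10q_L - 2(q_D) = 0.
Best responses: q_D = (210 - 2q_L)/6, q_L = (153 - 2q_D)/10.
Substituting one into the other gives q_D = 897/28 and q_L = 249/28.
Total output Q = 573/14, so price P = 250 - 2·(573/14) = 1177/7.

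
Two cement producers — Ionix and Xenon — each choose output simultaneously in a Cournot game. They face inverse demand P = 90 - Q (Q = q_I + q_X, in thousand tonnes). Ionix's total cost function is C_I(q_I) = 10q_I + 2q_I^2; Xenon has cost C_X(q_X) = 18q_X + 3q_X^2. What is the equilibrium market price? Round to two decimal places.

Ionix's profit: π_I = (90 - Q)q_I - (10q_I + 2q_I²). Setting ∂π_I/∂q_I = 0: 80 - 6q_I - (q_X) = 0.
Xenon's profit: π_X = (90 - Q)q_X - (18q_X + 3q_X²). Setting ∂π_X/∂q_X = 0: 72 - 8q_X - (q_I) = 0.
Best responses: q_I = (80 - q_X)/6, q_X = (72 - q_I)/8.
Solving the pair: q_I = 568/47, q_X = 352/47.
Total output Q = 920/47, so price P = 90 - 920/47 = 70.4255.

70.43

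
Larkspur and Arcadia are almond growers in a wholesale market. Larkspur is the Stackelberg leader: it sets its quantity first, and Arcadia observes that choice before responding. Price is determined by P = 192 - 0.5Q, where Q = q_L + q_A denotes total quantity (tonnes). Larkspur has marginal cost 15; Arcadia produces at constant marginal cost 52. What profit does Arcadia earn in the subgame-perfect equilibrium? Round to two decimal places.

The follower Arcadia best-responds to any q_L: π_A = (192 - 0.5Q)q_A - 52q_A.
Setting the follower's marginal profit to zero, 140 - (1/2)q_L - q_A = 0, i.e. q_A = (140 - (1/2)q_L).
The leader anticipates this reaction. Substituting into P = 192 - 0.5Q gives P = 122 - (1/4)q_L, so π_L = (122 - (1/4)q_L)q_L - 15q_L.
The leader's first-order condition 107 - (1/2)q_L = 0 yields q_L = 214.
Then q_A = (140 - (1/2)·214) = 33.
Price P = 192 - (1/2)·247 = 137/2.
Arcadia's profit: (137/2 - 52)·33 = 1089/2.

544.50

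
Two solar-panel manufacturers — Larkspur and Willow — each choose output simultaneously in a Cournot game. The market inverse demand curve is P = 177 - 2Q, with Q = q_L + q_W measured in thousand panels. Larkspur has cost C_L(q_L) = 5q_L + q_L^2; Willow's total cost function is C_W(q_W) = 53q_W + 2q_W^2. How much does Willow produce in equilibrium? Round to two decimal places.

Larkspur's profit: π_L = (177 - 2Q)q_L - (5q_L + q_L²). Setting ∂π_L/∂q_L = 0: 172 - 6q_L - 2(q_W) = 0.
Willow's profit: π_W = (177 - 2Q)q_W - (53q_W + 2q_W²). Setting ∂π_W/∂q_W = 0: 124 - 8q_W - 2(q_L) = 0.
So q_L = (172 - 2q_W)/6 and q_W = (124 - 2q_L)/8.
Solving the pair: q_L = 282/11, q_W = 100/11.

9.09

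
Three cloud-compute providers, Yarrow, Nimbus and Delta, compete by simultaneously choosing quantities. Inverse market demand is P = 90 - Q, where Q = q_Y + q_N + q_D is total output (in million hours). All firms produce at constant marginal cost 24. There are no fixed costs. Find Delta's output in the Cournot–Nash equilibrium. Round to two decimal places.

A representative firm's profit is π_i = q_i(90 - Q) - 24q_i.
First-order condition (treating rivals' output as given): 66 - 2q_i - Σ_{j≠i} q_j = 0.
With identical firms every q_j equals q_i, so Σ_{j≠i} q_j = 2q_i and 66 = 4q_i, giving q_i = 33/2.

16.50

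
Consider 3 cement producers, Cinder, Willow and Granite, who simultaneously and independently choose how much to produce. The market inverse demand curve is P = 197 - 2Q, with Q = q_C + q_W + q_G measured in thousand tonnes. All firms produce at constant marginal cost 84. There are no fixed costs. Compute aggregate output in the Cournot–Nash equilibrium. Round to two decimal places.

Each firm earns π_i = (197 - 2Q)q_i - 84q_i.
Setting ∂π_i/∂q_i = 0 with rivals' quantities fixed: 113 - 4q_i - 2·Σ_{j≠i} q_j = 0.
With identical firms every q_j equals q_i, so Σ_{j≠i} q_j = 2q_i and 113 = 8q_i, giving q_i = 113/8.
Total output Q = 113/8 + 113/8 + 113/8 = 339/8.

42.38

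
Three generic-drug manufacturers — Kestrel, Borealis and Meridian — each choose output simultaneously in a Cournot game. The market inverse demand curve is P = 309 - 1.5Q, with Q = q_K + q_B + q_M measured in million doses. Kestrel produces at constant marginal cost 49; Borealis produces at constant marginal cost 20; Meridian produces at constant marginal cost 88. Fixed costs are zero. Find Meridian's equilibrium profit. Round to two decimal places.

541.50

Kestrel's profit: π_K = (309 - 1.5Q)q_K - (49q_K). Setting ∂π_K/∂q_K = 0: 260 - 3q_K - (3/2)(q_B + q_M) = 0.
Borealis's first-order condition: 289 - 3q_B - (3/2)(q_K + q_M) = 0.
Meridian's profit: π_M = (309 - 1.5Q)q_M - (88q_M). Setting ∂π_M/∂q_M = 0: 221 - 3q_M - (3/2)(q_K + q_B) = 0.
Adding the 3 first-order conditions: 770 − 6Q = 0, so Q = 385/3.
Back-substituting: q_K = (260 − 385/2)/(3/2) = 45, q_B = (289 − 385/2)/(3/2) = 193/3, q_M = (221 − 385/2)/(3/2) = 19.
Price P = 309 - (3/2)·(385/3) = 233/2.
Meridian's profit: (233/2 - 88)·19 = 1083/2.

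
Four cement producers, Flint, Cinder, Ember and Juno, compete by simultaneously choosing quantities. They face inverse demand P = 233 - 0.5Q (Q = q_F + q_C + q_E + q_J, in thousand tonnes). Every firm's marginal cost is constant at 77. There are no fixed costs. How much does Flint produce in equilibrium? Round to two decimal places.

62.40

Each firm earns π_i = (233 - 0.5Q)q_i - 77q_i.
Setting ∂π_i/∂q_i = 0 with rivals' quantities fixed: 156 - q_i - (1/2)·Σ_{j≠i} q_j = 0.
With identical firms every q_j equals q_i, so Σ_{j≠i} q_j = 3q_i and 156 = (5/2)q_i, giving q_i = 312/5.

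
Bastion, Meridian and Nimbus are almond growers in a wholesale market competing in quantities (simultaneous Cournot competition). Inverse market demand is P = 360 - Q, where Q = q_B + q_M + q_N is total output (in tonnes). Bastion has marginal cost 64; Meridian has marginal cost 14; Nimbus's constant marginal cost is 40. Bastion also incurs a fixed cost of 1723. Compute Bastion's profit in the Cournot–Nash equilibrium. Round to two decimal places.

1357.25

Bastion's profit: π_B = (360 - Q)q_B - (64q_B). Setting ∂π_B/∂q_B = 0: 296 - 2q_B - (q_M + q_N) = 0.
Meridian's profit: π_M = (360 - Q)q_M - (14q_M). Setting ∂π_M/∂q_M = 0: 346 - 2q_M - (q_B + q_N) = 0.
Nimbus's profit: π_N = (360 - Q)q_N - (40q_N). Setting ∂π_N/∂q_N = 0: 320 - 2q_N - (q_B + q_M) = 0.
Adding the 3 first-order conditions: 962 − 4Q = 0, so Q = 481/2.
Back-substituting: q_B = (296 − 481/2) = 111/2, q_M = (346 − 481/2) = 211/2, q_N = (320 − 481/2) = 159/2.
Price P = 360 - 481/2 = 239/2.
Bastion's profit: (239/2 - 64)·(111/2) - 1723 = 1357.2500.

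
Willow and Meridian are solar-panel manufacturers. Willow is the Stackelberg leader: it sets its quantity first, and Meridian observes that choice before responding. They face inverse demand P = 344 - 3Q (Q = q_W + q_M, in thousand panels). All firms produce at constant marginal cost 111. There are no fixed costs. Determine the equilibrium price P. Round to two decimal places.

169.25

The follower Meridian best-responds to any q_W: π_M = (344 - 3Q)q_M - 111q_M.
Follower FOC: 233 - 3q_W - 6q_M = 0, so q_M(q_W) = (233 - 3q_W)/6.
The leader anticipates this reaction. Substituting into P = 344 - 3Q gives P = 455/2 - (3/2)q_W, so π_W = (455/2 - (3/2)q_W)q_W - 111q_W.
Leader FOC: 233/2 - 3q_W = 0, so q_W = 233/6.
Then q_M = (233 - 3·(233/6))/6 = 233/12.
Total output Q = 233/4, so price P = 344 - 3·(233/4) = 677/4.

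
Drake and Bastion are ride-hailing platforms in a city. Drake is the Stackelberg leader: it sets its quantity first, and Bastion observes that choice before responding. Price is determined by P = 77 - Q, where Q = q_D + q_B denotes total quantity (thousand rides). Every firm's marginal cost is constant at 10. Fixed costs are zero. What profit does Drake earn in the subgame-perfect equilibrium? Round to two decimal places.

Solve by backward induction. Given q_D, the follower Bastion maximises π_B = (77 - q_D - q_B)q_B - 10q_B.
∂π_B/∂q_B = 67 - q_D - 2q_B = 0 gives the reaction function q_B = (67 - q_D)/2.
Drake substitutes q_B(q_D) into its own profit: π_D = q_D(77 - q_D - (67 - q_D)/2) - 10q_D = (87/2 - (1/2)q_D)q_D - 10q_D.
Maximising: ∂π_D/∂q_D = 67/2 - q_D = 0, giving q_D = 67/2.
Then q_B = (67 - 67/2)/2 = 67/4.
Price P = 77 - 201/4 = 107/4.
Drake's profit: (107/4 - 10)·(67/2) = 561.1250.

561.13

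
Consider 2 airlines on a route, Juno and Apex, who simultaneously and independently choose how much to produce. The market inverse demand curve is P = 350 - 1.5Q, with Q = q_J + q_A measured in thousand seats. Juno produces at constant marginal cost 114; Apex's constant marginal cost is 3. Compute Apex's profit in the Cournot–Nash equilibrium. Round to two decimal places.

15538.07

Juno's profit: π_J = (350 - 1.5Q)q_J - (114q_J). Setting ∂π_J/∂q_J = 0: 236 - 3q_J - (3/2)(q_A) = 0.
Apex's profit: π_A = (350 - 1.5Q)q_A - (3q_A). Setting ∂π_A/∂q_A = 0: 347 - 3q_A - (3/2)(q_J) = 0.
Best responses: q_J = (236 - (3/2)q_A)/3, q_A = (347 - (3/2)q_J)/3.
Substituting one into the other gives q_J = 250/9 and q_A = 916/9.
Price P = 350 - (3/2)·(1166/9) = 467/3.
Apex's profit: (467/3 - 3)·(916/9) = 15538.0741.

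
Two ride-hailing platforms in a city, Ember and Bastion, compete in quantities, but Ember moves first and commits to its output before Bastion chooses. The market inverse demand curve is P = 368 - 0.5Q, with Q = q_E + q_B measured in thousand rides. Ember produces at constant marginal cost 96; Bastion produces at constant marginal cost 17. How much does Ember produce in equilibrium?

Solve by backward induction. Given q_E, the follower Bastion maximises π_B = (368 - (1/2)q_E - (1/2)q_B)q_B - 17q_B.
Follower FOC: 351 - (1/2)q_E - q_B = 0, so q_B(q_E) = (351 - (1/2)q_E).
Ember substitutes q_B(q_E) into its own profit: π_E = q_E(368 - (1/2)q_E - (351 - (1/2)q_E)/2) - 96q_E = (385/2 - (1/4)q_E)q_E - 96q_E.
Leader FOC: 193/2 - (1/2)q_E = 0, so q_E = 193.
Then q_B = (351 - (1/2)·193) = 509/2.

193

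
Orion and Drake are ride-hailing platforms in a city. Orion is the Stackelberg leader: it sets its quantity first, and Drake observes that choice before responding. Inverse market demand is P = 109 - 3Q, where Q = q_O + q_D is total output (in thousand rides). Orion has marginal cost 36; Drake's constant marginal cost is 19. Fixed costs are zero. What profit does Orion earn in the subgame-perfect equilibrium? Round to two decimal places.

Solve by backward induction. Given q_O, the follower Drake maximises π_D = (109 - 3q_O - 3q_D)q_D - 19q_D.
∂π_D/∂q_D = 90 - 3q_O - 6q_D = 0 gives the reaction function q_D = (90 - 3q_O)/6.
Orion substitutes q_D(q_O) into its own profit: π_O = q_O(109 - 3q_O - (90 - 3q_O)/2) - 36q_O = (64 - (3/2)q_O)q_O - 36q_O.
Leader FOC: 28 - 3q_O = 0, so q_O = 28/3.
Then q_D = (90 - 3·(28/3))/6 = 31/3.
Price P = 109 - 3·(59/3) = 50.
Orion's profit: (50 - 36)·(28/3) = 392/3.

130.67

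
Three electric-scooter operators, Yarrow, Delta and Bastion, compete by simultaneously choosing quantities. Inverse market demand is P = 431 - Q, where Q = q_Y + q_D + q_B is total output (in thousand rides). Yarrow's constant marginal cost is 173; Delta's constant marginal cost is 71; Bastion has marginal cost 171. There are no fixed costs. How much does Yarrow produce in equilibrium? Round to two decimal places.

38.50

Yarrow's profit: π_Y = (431 - Q)q_Y - (173q_Y). Setting ∂π_Y/∂q_Y = 0: 258 - 2q_Y - (q_D + q_B) = 0.
Delta's first-order condition: 360 - 2q_D - (q_Y + q_B) = 0.
Bastion's first-order condition: 260 - 2q_B - (q_Y + q_D) = 0.
Adding the 3 conditions: 878 − 2Q − 2Q = 0, i.e. Q = 439/2.
Back-substituting: q_Y = (258 − 439/2) = 77/2, q_D = (360 − 439/2) = 281/2, q_B = (260 − 439/2) = 81/2.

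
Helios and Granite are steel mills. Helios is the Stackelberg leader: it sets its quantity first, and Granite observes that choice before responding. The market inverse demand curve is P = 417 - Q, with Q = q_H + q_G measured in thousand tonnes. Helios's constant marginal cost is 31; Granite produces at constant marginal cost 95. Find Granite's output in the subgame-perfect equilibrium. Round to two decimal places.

Solve by backward induction. Given q_H, the follower Granite maximises π_G = (417 - q_H - q_G)q_G - 95q_G.
∂π_G/∂q_G = 322 - q_H - 2q_G = 0 gives the reaction function q_G = (322 - q_H)/2.
The leader anticipates this reaction. Substituting into P = 417 - Q gives P = 256 - (1/2)q_H, so π_H = (256 - (1/2)q_H)q_H - 31q_H.
The leader's first-order condition 225 - q_H = 0 yields q_H = 225.
Then q_G = (322 - 225)/2 = 97/2.

48.50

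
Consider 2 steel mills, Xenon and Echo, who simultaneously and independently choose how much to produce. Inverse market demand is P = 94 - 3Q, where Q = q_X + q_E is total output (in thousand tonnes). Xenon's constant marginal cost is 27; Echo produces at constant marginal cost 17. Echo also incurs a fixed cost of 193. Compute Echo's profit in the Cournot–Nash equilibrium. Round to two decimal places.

Xenon's profit: π_X = (94 - 3Q)q_X - (27q_X). Setting ∂π_X/∂q_X = 0: 67 - 6q_X - 3(q_E) = 0.
Echo's first-order condition: 77 - 6q_E - 3(q_X) = 0.
So q_X = (67 - 3q_E)/6 and q_E = (77 - 3q_X)/6.
Substituting one into the other gives q_X = 19/3 and q_E = 29/3.
Price P = 94 - 3·16 = 46.
Echo's profit: (46 - 17)·(29/3) - 193 = 262/3.

87.33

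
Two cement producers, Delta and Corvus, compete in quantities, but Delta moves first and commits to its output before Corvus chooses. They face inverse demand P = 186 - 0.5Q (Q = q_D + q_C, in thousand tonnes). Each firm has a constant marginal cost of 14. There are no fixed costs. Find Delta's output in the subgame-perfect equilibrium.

172

Solve by backward induction. Given q_D, the follower Corvus maximises π_C = (186 - (1/2)q_D - (1/2)q_C)q_C - 14q_C.
∂π_C/∂q_C = 172 - (1/2)q_D - q_C = 0 gives the reaction function q_C = (172 - (1/2)q_D).
Delta substitutes q_C(q_D) into its own profit: π_D = q_D(186 - (1/2)q_D - (172 - (1/2)q_D)/2) - 14q_D = (100 - (1/4)q_D)q_D - 14q_D.
The leader's first-order condition 86 - (1/2)q_D = 0 yields q_D = 172.
Then q_C = (172 - (1/2)·172) = 86.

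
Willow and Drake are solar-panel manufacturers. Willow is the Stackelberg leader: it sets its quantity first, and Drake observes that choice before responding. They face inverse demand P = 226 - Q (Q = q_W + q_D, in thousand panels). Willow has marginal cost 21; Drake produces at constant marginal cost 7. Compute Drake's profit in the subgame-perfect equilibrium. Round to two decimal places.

3813.06

The follower Drake best-responds to any q_W: π_D = (226 - Q)q_D - 7q_D.
∂π_D/∂q_D = 219 - q_W - 2q_D = 0 gives the reaction function q_D = (219 - q_W)/2.
The leader anticipates this reaction. Substituting into P = 226 - Q gives P = 233/2 - (1/2)q_W, so π_W = (233/2 - (1/2)q_W)q_W - 21q_W.
Maximising: ∂π_W/∂q_W = 191/2 - q_W = 0, giving q_W = 191/2.
Then q_D = (219 - 191/2)/2 = 247/4.
Price P = 226 - 629/4 = 275/4.
Drake's profit: (275/4 - 7)·(247/4) = 3813.0625.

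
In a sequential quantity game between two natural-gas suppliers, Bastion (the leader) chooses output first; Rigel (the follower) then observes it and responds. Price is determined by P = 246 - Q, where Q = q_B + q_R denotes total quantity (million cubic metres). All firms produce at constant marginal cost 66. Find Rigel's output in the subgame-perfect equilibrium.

45

Solve by backward induction. Given q_B, the follower Rigel maximises π_R = (246 - q_B - q_R)q_R - 66q_R.
∂π_R/∂q_R = 180 - q_B - 2q_R = 0 gives the reaction function q_R = (180 - q_B)/2.
The leader anticipates this reaction. Substituting into P = 246 - Q gives P = 156 - (1/2)q_B, so π_B = (156 - (1/2)q_B)q_B - 66q_B.
Leader FOC: 90 - q_B = 0, so q_B = 90.
Then q_R = (180 - 90)/2 = 45.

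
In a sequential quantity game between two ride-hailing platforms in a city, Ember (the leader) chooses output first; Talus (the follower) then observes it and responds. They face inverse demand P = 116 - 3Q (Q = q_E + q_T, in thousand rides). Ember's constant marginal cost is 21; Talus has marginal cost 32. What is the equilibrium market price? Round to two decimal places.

The follower Talus best-responds to any q_E: π_T = (116 - 3Q)q_T - 32q_T.
Follower FOC: 84 - 3q_E - 6q_T = 0, so q_T(q_E) = (84 - 3q_E)/6.
Ember substitutes q_T(q_E) into its own profit: π_E = q_E(116 - 3q_E - (84 - 3q_E)/2) - 21q_E = (74 - (3/2)q_E)q_E - 21q_E.
Leader FOC: 53 - 3q_E = 0, so q_E = 53/3.
Then q_T = (84 - 3·(53/3))/6 = 31/6.
Total output Q = 137/6, so price P = 116 - 3·(137/6) = 95/2.

47.50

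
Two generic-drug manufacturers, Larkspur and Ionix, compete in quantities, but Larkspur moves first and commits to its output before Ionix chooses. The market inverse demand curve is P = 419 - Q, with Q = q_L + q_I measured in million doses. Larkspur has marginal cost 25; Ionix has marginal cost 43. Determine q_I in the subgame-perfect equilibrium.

The follower Ionix best-responds to any q_L: π_I = (419 - Q)q_I - 43q_I.
Setting the follower's marginal profit to zero, 376 - q_L - 2q_I = 0, i.e. q_I = (376 - q_L)/2.
The leader anticipates this reaction. Substituting into P = 419 - Q gives P = 231 - (1/2)q_L, so π_L = (231 - (1/2)q_L)q_L - 25q_L.
The leader's first-order condition 206 - q_L = 0 yields q_L = 206.
Then q_I = (376 - 206)/2 = 85.

85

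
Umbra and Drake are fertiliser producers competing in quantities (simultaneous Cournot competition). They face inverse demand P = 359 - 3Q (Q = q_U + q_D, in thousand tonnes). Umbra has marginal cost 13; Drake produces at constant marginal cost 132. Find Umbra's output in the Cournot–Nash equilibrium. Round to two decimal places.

51.67

Umbra's profit: π_U = (359 - 3Q)q_U - (13q_U). Setting ∂π_U/∂q_U = 0: 346 - 6q_U - 3(q_D) = 0.
Drake's first-order condition: 227 - 6q_D - 3(q_U) = 0.
So q_U = (346 - 3q_D)/6 and q_D = (227 - 3q_U)/6.
Substituting one into the other gives q_U = 155/3 and q_D = 12.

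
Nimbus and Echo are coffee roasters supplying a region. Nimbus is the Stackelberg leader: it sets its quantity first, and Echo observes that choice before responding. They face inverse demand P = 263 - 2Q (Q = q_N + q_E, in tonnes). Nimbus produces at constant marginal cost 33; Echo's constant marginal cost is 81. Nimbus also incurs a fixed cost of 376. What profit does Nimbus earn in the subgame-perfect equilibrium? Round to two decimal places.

4454.25

Solve by backward induction. Given q_N, the follower Echo maximises π_E = (263 - 2q_N - 2q_E)q_E - 81q_E.
Follower FOC: 182 - 2q_N - 4q_E = 0, so q_E(q_N) = (182 - 2q_N)/4.
The leader anticipates this reaction. Substituting into P = 263 - 2Q gives P = 172 - q_N, so π_N = (172 - q_N)q_N - 33q_N.
Maximising: ∂π_N/∂q_N = 139 - 2q_N = 0, giving q_N = 139/2.
Then q_E = (182 - 2·(139/2))/4 = 43/4.
Price P = 263 - 2·(321/4) = 205/2.
Nimbus's profit: (205/2 - 33)·(139/2) - 376 = 4454.2500.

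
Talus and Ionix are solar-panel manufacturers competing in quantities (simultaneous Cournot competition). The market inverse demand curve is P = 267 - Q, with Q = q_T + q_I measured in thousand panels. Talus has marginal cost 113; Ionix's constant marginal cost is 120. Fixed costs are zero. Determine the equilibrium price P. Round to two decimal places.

166.67

Talus's profit: π_T = (267 - Q)q_T - (113q_T). Setting ∂π_T/∂q_T = 0: 154 - 2q_T - (q_I) = 0.
Ionix's profit: π_I = (267 - Q)q_I - (120q_I). Setting ∂π_I/∂q_I = 0: 147 - 2q_I - (q_T) = 0.
Rearranging gives the reaction functions q_T = (154 - q_I)/2 and q_I = (147 - q_T)/2.
Solving the pair: q_T = 161/3, q_I = 140/3.
Total output Q = 301/3, so price P = 267 - 301/3 = 500/3.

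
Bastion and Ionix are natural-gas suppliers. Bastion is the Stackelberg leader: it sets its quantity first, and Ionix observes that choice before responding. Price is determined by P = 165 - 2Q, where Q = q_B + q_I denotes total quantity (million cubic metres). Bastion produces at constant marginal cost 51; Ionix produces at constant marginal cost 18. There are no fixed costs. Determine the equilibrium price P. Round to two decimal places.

The follower Ionix best-responds to any q_B: π_I = (165 - 2Q)q_I - 18q_I.
Setting the follower's marginal profit to zero, 147 - 2q_B - 4q_I = 0, i.e. q_I = (147 - 2q_B)/4.
Bastion substitutes q_I(q_B) into its own profit: π_B = q_B(165 - 2q_B - (147 - 2q_B)/2) - 51q_B = (183/2 - q_B)q_B - 51q_B.
Maximising: ∂π_B/∂q_B = 81/2 - 2q_B = 0, giving q_B = 81/4.
Then q_I = (147 - 2·(81/4))/4 = 213/8.
Total output Q = 375/8, so price P = 165 - 2·(375/8) = 285/4.

71.25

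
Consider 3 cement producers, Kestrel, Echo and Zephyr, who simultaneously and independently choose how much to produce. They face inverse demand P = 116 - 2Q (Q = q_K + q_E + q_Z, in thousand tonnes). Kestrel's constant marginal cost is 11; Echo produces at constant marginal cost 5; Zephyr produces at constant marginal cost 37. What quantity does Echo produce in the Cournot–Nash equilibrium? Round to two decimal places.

Kestrel's profit: π_K = (116 - 2Q)q_K - (11q_K). Setting ∂π_K/∂q_K = 0: 105 - 4q_K - 2(q_E + q_Z) = 0.
Echo's profit: π_E = (116 - 2Q)q_E - (5q_E). Setting ∂π_E/∂q_E = 0: 111 - 4q_E - 2(q_K + q_Z) = 0.
Zephyr's first-order condition: 79 - 4q_Z - 2(q_K + q_E) = 0.
Summing all 3 equations gives 295 − 8Q = 0, hence Q = 295/8.
Back-substituting: q_K = (105 − 295/4)/2 = 125/8, q_E = (111 − 295/4)/2 = 149/8, q_Z = (79 − 295/4)/2 = 21/8.

18.63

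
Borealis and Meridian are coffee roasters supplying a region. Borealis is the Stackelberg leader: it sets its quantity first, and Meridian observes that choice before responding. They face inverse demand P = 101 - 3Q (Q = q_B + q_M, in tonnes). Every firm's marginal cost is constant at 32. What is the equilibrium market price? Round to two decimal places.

The follower Meridian best-responds to any q_B: π_M = (101 - 3Q)q_M - 32q_M.
Setting the follower's marginal profit to zero, 69 - 3q_B - 6q_M = 0, i.e. q_M = (69 - 3q_B)/6.
The leader anticipates this reaction. Substituting into P = 101 - 3Q gives P = 133/2 - (3/2)q_B, so π_B = (133/2 - (3/2)q_B)q_B - 32q_B.
The leader's first-order condition 69/2 - 3q_B = 0 yields q_B = 23/2.
Then q_M = (69 - 3·(23/2))/6 = 23/4.
Total output Q = 69/4, so price P = 101 - 3·(69/4) = 197/4.

49.25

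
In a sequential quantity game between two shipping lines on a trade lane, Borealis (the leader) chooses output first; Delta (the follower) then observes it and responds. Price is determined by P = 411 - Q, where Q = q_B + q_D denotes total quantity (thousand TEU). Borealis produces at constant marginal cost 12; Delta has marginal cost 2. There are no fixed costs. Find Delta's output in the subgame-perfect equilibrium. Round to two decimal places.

107.25

Solve by backward induction. Given q_B, the follower Delta maximises π_D = (411 - q_B - q_D)q_D - 2q_D.
Setting the follower's marginal profit to zero, 409 - q_B - 2q_D = 0, i.e. q_D = (409 - q_B)/2.
Borealis substitutes q_D(q_B) into its own profit: π_B = q_B(411 - q_B - (409 - q_B)/2) - 12q_B = (413/2 - (1/2)q_B)q_B - 12q_B.
Leader FOC: 389/2 - q_B = 0, so q_B = 389/2.
Then q_D = (409 - 389/2)/2 = 429/4.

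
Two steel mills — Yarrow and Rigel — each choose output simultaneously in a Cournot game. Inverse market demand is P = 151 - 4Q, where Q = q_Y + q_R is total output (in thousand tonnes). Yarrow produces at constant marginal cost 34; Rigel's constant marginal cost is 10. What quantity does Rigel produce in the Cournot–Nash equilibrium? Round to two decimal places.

Yarrow's profit: π_Y = (151 - 4Q)q_Y - (34q_Y). Setting ∂π_Y/∂q_Y = 0: 117 - 8q_Y - 4(q_R) = 0.
Rigel's profit: π_R = (151 - 4Q)q_R - (10q_R). Setting ∂π_R/∂q_R = 0: 141 - 8q_R - 4(q_Y) = 0.
Best responses: q_Y = (117 - 4q_R)/8, q_R = (141 - 4q_Y)/8.
Solving the pair: q_Y = 31/4, q_R = 55/4.

13.75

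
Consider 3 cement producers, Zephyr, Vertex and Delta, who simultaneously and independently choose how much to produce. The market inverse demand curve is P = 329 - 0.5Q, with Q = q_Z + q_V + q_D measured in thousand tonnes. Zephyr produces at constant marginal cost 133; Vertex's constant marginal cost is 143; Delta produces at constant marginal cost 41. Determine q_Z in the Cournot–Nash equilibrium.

Zephyr's profit: π_Z = (329 - 0.5Q)q_Z - (133q_Z). Setting ∂π_Z/∂q_Z = 0: 196 - q_Z - (1/2)(q_V + q_D) = 0.
Vertex's first-order condition: 186 - q_V - (1/2)(q_Z + q_D) = 0.
Delta's first-order condition: 288 - q_D - (1/2)(q_Z + q_V) = 0.
Adding the 3 conditions: 670 − Q − Q = 0, i.e. Q = 335.
Back-substituting: q_Z = (196 − 335/2)/(1/2) = 57, q_V = (186 − 335/2)/(1/2) = 37, q_D = (288 − 335/2)/(1/2) = 241.

57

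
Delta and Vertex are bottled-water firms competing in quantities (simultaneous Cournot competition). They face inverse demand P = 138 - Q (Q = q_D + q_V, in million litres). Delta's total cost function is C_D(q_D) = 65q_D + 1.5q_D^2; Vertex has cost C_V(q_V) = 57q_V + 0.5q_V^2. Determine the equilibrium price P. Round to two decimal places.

104.43

Delta's profit: π_D = (138 - Q)q_D - (65q_D + (3/2)q_D²). Setting ∂π_D/∂q_D = 0: 73 - 5q_D - (q_V) = 0.
Vertex's first-order condition: 81 - 3q_V - (q_D) = 0.
Best responses: q_D = (73 - q_V)/5, q_V = (81 - q_D)/3.
Substituting one into the other gives q_D = 69/7 and q_V = 166/7.
Total output Q = 235/7, so price P = 138 - 235/7 = 731/7.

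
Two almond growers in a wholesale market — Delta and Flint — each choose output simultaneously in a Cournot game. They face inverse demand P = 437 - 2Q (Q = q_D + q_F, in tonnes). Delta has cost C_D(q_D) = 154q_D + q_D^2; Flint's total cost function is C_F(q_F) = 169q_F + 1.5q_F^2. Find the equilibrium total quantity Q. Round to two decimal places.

65.45

Delta's profit: π_D = (437 - 2Q)q_D - (154q_D + q_D²). Setting ∂π_D/∂q_D = 0: 283 - 6q_D - 2(q_F) = 0.
Flint's profit: π_F = (437 - 2Q)q_F - (169q_F + (3/2)q_F²). Setting ∂π_F/∂q_F = 0: 268 - 7q_F - 2(q_D) = 0.
Best responses: q_D = (283 - 2q_F)/6, q_F = (268 - 2q_D)/7.
Solving the pair: q_D = 1445/38, q_F = 521/19.
Total output Q = 1445/38 + 521/19 = 65.4474.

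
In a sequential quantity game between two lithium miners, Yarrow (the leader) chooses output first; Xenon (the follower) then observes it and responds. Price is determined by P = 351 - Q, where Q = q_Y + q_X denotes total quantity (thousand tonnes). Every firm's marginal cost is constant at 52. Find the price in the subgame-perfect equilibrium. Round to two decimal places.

126.75

Solve by backward induction. Given q_Y, the follower Xenon maximises π_X = (351 - q_Y - q_X)q_X - 52q_X.
Follower FOC: 299 - q_Y - 2q_X = 0, so q_X(q_Y) = (299 - q_Y)/2.
The leader anticipates this reaction. Substituting into P = 351 - Q gives P = 403/2 - (1/2)q_Y, so π_Y = (403/2 - (1/2)q_Y)q_Y - 52q_Y.
Maximising: ∂π_Y/∂q_Y = 299/2 - q_Y = 0, giving q_Y = 299/2.
Then q_X = (299 - 299/2)/2 = 299/4.
Total output Q = 897/4, so price P = 351 - 897/4 = 507/4.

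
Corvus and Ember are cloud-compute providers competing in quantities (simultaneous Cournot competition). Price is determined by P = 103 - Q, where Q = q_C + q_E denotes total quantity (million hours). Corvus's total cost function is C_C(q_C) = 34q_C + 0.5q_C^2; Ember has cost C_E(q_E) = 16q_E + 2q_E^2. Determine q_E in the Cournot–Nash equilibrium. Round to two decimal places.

11.29

Corvus's profit: π_C = (103 - Q)q_C - (34q_C + (1/2)q_C²). Setting ∂π_C/∂q_C = 0: 69 - 3q_C - (q_E) = 0.
Ember's profit: π_E = (103 - Q)q_E - (16q_E + 2q_E²). Setting ∂π_E/∂q_E = 0: 87 - 6q_E - (q_C) = 0.
So q_C = (69 - q_E)/3 and q_E = (87 - q_C)/6.
Solving the pair: q_C = 327/17, q_E = 192/17.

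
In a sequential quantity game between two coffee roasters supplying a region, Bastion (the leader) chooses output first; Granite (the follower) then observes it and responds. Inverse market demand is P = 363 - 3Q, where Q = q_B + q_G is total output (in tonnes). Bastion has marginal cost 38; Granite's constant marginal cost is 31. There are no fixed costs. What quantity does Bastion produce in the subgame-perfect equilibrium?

53

The follower Granite best-responds to any q_B: π_G = (363 - 3Q)q_G - 31q_G.
∂π_G/∂q_G = 332 - 3q_B - 6q_G = 0 gives the reaction function q_G = (332 - 3q_B)/6.
Bastion substitutes q_G(q_B) into its own profit: π_B = q_B(363 - 3q_B - (332 - 3q_B)/2) - 38q_B = (197 - (3/2)q_B)q_B - 38q_B.
The leader's first-order condition 159 - 3q_B = 0 yields q_B = 53.
Then q_G = (332 - 3·53)/6 = 173/6.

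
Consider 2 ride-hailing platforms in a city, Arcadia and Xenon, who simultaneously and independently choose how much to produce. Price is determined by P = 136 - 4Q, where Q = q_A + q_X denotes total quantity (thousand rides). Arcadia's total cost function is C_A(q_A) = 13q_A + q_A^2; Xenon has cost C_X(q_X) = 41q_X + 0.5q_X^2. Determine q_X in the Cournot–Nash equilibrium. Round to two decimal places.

6.19

Arcadia's profit: π_A = (136 - 4Q)q_A - (13q_A + q_A²). Setting ∂π_A/∂q_A = 0: 123 - 10q_A - 4(q_X) = 0.
Xenon's profit: π_X = (136 - 4Q)q_X - (41q_X + (1/2)q_X²). Setting ∂π_X/∂q_X = 0: 95 - 9q_X - 4(q_A) = 0.
So q_A = (123 - 4q_X)/10 and q_X = (95 - 4q_A)/9.
Substituting one into the other gives q_A = 727/74 and q_X = 229/37.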